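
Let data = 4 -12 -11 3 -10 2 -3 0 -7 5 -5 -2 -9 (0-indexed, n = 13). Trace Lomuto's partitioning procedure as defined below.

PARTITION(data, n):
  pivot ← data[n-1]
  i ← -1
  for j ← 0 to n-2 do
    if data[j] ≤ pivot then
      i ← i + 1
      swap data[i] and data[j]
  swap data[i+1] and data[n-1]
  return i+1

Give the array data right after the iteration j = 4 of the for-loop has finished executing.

pivot = data[12] = -9; i = -1
j=0: data[0]=4 > -9 → no swap
j=1: data[1]=-12 ≤ -9 → i=0, swap data[0],data[1] → -12 4 -11 3 -10 2 -3 0 -7 5 -5 -2 -9
j=2: data[2]=-11 ≤ -9 → i=1, swap data[1],data[2] → -12 -11 4 3 -10 2 -3 0 -7 5 -5 -2 -9
j=3: data[3]=3 > -9 → no swap
j=4: data[4]=-10 ≤ -9 → i=2, swap data[2],data[4] → -12 -11 -10 3 4 2 -3 0 -7 5 -5 -2 -9
(after j=4) data = -12 -11 -10 3 4 2 -3 0 -7 5 -5 -2 -9

-12 -11 -10 3 4 2 -3 0 -7 5 -5 -2 -9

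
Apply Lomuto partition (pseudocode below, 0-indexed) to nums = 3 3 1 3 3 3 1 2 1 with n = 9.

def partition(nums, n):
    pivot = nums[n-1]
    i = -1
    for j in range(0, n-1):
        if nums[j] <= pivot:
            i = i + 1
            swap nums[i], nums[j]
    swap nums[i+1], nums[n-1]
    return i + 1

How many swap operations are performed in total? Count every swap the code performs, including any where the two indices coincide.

3

pivot = nums[8] = 1; i = -1
j=0: nums[0]=3 > 1 → no swap
j=1: nums[1]=3 > 1 → no swap
j=2: nums[2]=1 ≤ 1 → i=0, swap nums[0],nums[2] → 1 3 3 3 3 3 1 2 1
j=3: nums[3]=3 > 1 → no swap
j=4: nums[4]=3 > 1 → no swap
j=5: nums[5]=3 > 1 → no swap
j=6: nums[6]=1 ≤ 1 → i=1, swap nums[1],nums[6] → 1 1 3 3 3 3 3 2 1
j=7: nums[7]=2 > 1 → no swap
final swap nums[2],nums[8] → 1 1 1 3 3 3 3 2 3; return 2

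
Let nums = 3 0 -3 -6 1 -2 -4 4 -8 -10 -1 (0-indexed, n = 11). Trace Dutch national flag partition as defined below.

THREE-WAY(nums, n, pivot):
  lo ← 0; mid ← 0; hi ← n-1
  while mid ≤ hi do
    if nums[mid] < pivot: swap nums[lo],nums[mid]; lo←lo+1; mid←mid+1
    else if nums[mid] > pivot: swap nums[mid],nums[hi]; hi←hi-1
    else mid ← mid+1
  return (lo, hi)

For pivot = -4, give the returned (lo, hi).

(3, 3)

lo=0 mid=0 hi=10
3>-4: swap(0,10), hi=9 ⇒ -1 0 -3 -6 1 -2 -4 4 -8 -10 3
-1>-4: swap(0,9), hi=8 ⇒ -10 0 -3 -6 1 -2 -4 4 -8 -1 3
-10<-4: swap(0,0), lo=1 mid=1 ⇒ -10 0 -3 -6 1 -2 -4 4 -8 -1 3
0>-4: swap(1,8), hi=7 ⇒ -10 -8 -3 -6 1 -2 -4 4 0 -1 3
-8<-4: swap(1,1), lo=2 mid=2 ⇒ -10 -8 -3 -6 1 -2 -4 4 0 -1 3
-3>-4: swap(2,7), hi=6 ⇒ -10 -8 4 -6 1 -2 -4 -3 0 -1 3
4>-4: swap(2,6), hi=5 ⇒ -10 -8 -4 -6 1 -2 4 -3 0 -1 3
-4=-4: mid=3
-6<-4: swap(2,3), lo=3 mid=4 ⇒ -10 -8 -6 -4 1 -2 4 -3 0 -1 3
1>-4: swap(4,5), hi=4 ⇒ -10 -8 -6 -4 -2 1 4 -3 0 -1 3
-2>-4: swap(4,4), hi=3 ⇒ -10 -8 -6 -4 -2 1 4 -3 0 -1 3
done. lo=3 hi=3; nums=-10 -8 -6 -4 -2 1 4 -3 0 -1 3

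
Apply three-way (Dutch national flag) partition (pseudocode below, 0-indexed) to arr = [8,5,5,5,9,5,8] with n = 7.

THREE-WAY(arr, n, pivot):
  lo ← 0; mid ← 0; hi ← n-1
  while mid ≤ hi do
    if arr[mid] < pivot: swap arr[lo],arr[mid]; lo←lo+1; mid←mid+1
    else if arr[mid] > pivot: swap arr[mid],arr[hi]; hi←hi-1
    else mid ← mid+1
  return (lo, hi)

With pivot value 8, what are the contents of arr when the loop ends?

[5,5,5,5,8,8,9]

pivot = 8; lo=0, mid=0, hi=6
arr[mid]=8=8: mid=1
arr[mid]=5<8: swap arr[0],arr[1]; lo=1,mid=2 → [5,8,5,5,9,5,8]
arr[mid]=5<8: swap arr[1],arr[2]; lo=2,mid=3 → [5,5,8,5,9,5,8]
arr[mid]=5<8: swap arr[2],arr[3]; lo=3,mid=4 → [5,5,5,8,9,5,8]
arr[mid]=9>8: swap arr[4],arr[6]; hi=5 → [5,5,5,8,8,5,9]
arr[mid]=8=8: mid=5
arr[mid]=5<8: swap arr[3],arr[5]; lo=4,mid=6 → [5,5,5,5,8,8,9]
end: lo=4, hi=5; arr = [5,5,5,5,8,8,9]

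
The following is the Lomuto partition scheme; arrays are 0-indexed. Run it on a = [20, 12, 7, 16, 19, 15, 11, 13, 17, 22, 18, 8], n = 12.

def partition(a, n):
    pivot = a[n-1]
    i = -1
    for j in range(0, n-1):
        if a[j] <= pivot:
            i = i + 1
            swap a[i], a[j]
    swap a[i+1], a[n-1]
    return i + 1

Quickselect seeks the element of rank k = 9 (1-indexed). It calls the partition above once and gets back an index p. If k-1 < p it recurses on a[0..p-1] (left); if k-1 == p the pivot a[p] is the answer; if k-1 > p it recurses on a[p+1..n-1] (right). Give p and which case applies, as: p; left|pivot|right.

pivot=8, i=-1
j=0: 20>8, skip
j=1: 12>8, skip
j=2: 7≤8, i=0, swap(0,2) ⇒ [7, 12, 20, 16, 19, 15, 11, 13, 17, 22, 18, 8]
j=3: 16>8, skip
j=4: 19>8, skip
j=5: 15>8, skip
j=6: 11>8, skip
j=7: 13>8, skip
j=8: 17>8, skip
j=9: 22>8, skip
j=10: 18>8, skip
swap(1,11) ⇒ [7, 8, 20, 16, 19, 15, 11, 13, 17, 22, 18, 12]; return 1
p = 1; k-1 = 8 > 1 ⇒ right

1; right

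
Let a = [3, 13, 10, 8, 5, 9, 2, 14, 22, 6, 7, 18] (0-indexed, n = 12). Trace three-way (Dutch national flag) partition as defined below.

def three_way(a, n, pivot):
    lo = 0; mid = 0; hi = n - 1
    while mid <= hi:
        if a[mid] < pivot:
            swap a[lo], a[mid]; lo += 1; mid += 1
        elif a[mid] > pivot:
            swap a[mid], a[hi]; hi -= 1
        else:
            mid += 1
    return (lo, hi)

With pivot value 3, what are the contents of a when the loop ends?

[2, 3, 8, 5, 9, 10, 14, 22, 6, 7, 18, 13]

pivot = 3; lo=0, mid=0, hi=11
a[mid]=3=3: mid=1
a[mid]=13>3: swap a[1],a[11]; hi=10 → [3, 18, 10, 8, 5, 9, 2, 14, 22, 6, 7, 13]
a[mid]=18>3: swap a[1],a[10]; hi=9 → [3, 7, 10, 8, 5, 9, 2, 14, 22, 6, 18, 13]
a[mid]=7>3: swap a[1],a[9]; hi=8 → [3, 6, 10, 8, 5, 9, 2, 14, 22, 7, 18, 13]
a[mid]=6>3: swap a[1],a[8]; hi=7 → [3, 22, 10, 8, 5, 9, 2, 14, 6, 7, 18, 13]
a[mid]=22>3: swap a[1],a[7]; hi=6 → [3, 14, 10, 8, 5, 9, 2, 22, 6, 7, 18, 13]
a[mid]=14>3: swap a[1],a[6]; hi=5 → [3, 2, 10, 8, 5, 9, 14, 22, 6, 7, 18, 13]
a[mid]=2<3: swap a[0],a[1]; lo=1,mid=2 → [2, 3, 10, 8, 5, 9, 14, 22, 6, 7, 18, 13]
a[mid]=10>3: swap a[2],a[5]; hi=4 → [2, 3, 9, 8, 5, 10, 14, 22, 6, 7, 18, 13]
a[mid]=9>3: swap a[2],a[4]; hi=3 → [2, 3, 5, 8, 9, 10, 14, 22, 6, 7, 18, 13]
a[mid]=5>3: swap a[2],a[3]; hi=2 → [2, 3, 8, 5, 9, 10, 14, 22, 6, 7, 18, 13]
a[mid]=8>3: swap a[2],a[2]; hi=1 → [2, 3, 8, 5, 9, 10, 14, 22, 6, 7, 18, 13]
end: lo=1, hi=1; a = [2, 3, 8, 5, 9, 10, 14, 22, 6, 7, 18, 13]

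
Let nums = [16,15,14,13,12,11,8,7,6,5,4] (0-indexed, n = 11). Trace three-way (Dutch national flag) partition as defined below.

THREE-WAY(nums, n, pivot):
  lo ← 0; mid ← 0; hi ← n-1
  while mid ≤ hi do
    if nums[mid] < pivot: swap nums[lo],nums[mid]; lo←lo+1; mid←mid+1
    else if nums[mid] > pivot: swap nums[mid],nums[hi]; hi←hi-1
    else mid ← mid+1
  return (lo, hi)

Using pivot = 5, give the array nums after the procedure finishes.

[4,5,13,12,11,8,7,6,14,15,16]

lo=0 mid=0 hi=10
16>5: swap(0,10), hi=9 ⇒ [4,15,14,13,12,11,8,7,6,5,16]
4<5: swap(0,0), lo=1 mid=1 ⇒ [4,15,14,13,12,11,8,7,6,5,16]
15>5: swap(1,9), hi=8 ⇒ [4,5,14,13,12,11,8,7,6,15,16]
5=5: mid=2
14>5: swap(2,8), hi=7 ⇒ [4,5,6,13,12,11,8,7,14,15,16]
6>5: swap(2,7), hi=6 ⇒ [4,5,7,13,12,11,8,6,14,15,16]
7>5: swap(2,6), hi=5 ⇒ [4,5,8,13,12,11,7,6,14,15,16]
8>5: swap(2,5), hi=4 ⇒ [4,5,11,13,12,8,7,6,14,15,16]
11>5: swap(2,4), hi=3 ⇒ [4,5,12,13,11,8,7,6,14,15,16]
12>5: swap(2,3), hi=2 ⇒ [4,5,13,12,11,8,7,6,14,15,16]
13>5: swap(2,2), hi=1 ⇒ [4,5,13,12,11,8,7,6,14,15,16]
done. lo=1 hi=1; nums=[4,5,13,12,11,8,7,6,14,15,16]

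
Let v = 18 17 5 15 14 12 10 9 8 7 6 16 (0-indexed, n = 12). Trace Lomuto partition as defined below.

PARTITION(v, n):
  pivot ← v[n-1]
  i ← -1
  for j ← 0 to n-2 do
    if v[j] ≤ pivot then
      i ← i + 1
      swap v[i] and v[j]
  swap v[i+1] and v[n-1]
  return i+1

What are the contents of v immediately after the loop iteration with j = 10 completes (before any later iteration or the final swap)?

5 15 14 12 10 9 8 7 6 17 18 16

pivot = v[11] = 16; i = -1
j=0: v[0]=18 > 16 → no swap
j=1: v[1]=17 > 16 → no swap
j=2: v[2]=5 ≤ 16 → i=0, swap v[0],v[2] → 5 17 18 15 14 12 10 9 8 7 6 16
j=3: v[3]=15 ≤ 16 → i=1, swap v[1],v[3] → 5 15 18 17 14 12 10 9 8 7 6 16
j=4: v[4]=14 ≤ 16 → i=2, swap v[2],v[4] → 5 15 14 17 18 12 10 9 8 7 6 16
j=5: v[5]=12 ≤ 16 → i=3, swap v[3],v[5] → 5 15 14 12 18 17 10 9 8 7 6 16
j=6: v[6]=10 ≤ 16 → i=4, swap v[4],v[6] → 5 15 14 12 10 17 18 9 8 7 6 16
j=7: v[7]=9 ≤ 16 → i=5, swap v[5],v[7] → 5 15 14 12 10 9 18 17 8 7 6 16
j=8: v[8]=8 ≤ 16 → i=6, swap v[6],v[8] → 5 15 14 12 10 9 8 17 18 7 6 16
j=9: v[9]=7 ≤ 16 → i=7, swap v[7],v[9] → 5 15 14 12 10 9 8 7 18 17 6 16
j=10: v[10]=6 ≤ 16 → i=8, swap v[8],v[10] → 5 15 14 12 10 9 8 7 6 17 18 16
(after j=10) v = 5 15 14 12 10 9 8 7 6 17 18 16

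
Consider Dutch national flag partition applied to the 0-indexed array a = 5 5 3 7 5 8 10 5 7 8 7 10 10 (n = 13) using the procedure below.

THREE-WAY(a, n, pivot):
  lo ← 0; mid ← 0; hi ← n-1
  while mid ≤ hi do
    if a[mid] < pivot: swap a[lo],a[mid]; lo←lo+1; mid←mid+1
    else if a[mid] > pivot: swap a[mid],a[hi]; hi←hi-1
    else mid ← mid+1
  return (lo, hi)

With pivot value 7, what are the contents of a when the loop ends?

pivot = 7; lo=0, mid=0, hi=12
a[mid]=5<7: swap a[0],a[0]; lo=1,mid=1 → 5 5 3 7 5 8 10 5 7 8 7 10 10
a[mid]=5<7: swap a[1],a[1]; lo=2,mid=2 → 5 5 3 7 5 8 10 5 7 8 7 10 10
a[mid]=3<7: swap a[2],a[2]; lo=3,mid=3 → 5 5 3 7 5 8 10 5 7 8 7 10 10
a[mid]=7=7: mid=4
a[mid]=5<7: swap a[3],a[4]; lo=4,mid=5 → 5 5 3 5 7 8 10 5 7 8 7 10 10
a[mid]=8>7: swap a[5],a[12]; hi=11 → 5 5 3 5 7 10 10 5 7 8 7 10 8
a[mid]=10>7: swap a[5],a[11]; hi=10 → 5 5 3 5 7 10 10 5 7 8 7 10 8
a[mid]=10>7: swap a[5],a[10]; hi=9 → 5 5 3 5 7 7 10 5 7 8 10 10 8
a[mid]=7=7: mid=6
a[mid]=10>7: swap a[6],a[9]; hi=8 → 5 5 3 5 7 7 8 5 7 10 10 10 8
a[mid]=8>7: swap a[6],a[8]; hi=7 → 5 5 3 5 7 7 7 5 8 10 10 10 8
a[mid]=7=7: mid=7
a[mid]=5<7: swap a[4],a[7]; lo=5,mid=8 → 5 5 3 5 5 7 7 7 8 10 10 10 8
end: lo=5, hi=7; a = 5 5 3 5 5 7 7 7 8 10 10 10 8

5 5 3 5 5 7 7 7 8 10 10 10 8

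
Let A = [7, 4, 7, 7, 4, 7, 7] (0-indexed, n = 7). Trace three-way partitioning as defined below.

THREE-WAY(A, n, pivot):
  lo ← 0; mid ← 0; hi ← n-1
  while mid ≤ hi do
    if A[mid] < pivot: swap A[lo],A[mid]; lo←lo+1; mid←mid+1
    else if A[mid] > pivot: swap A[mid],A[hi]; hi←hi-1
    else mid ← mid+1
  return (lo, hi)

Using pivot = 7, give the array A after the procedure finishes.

lo=0 mid=0 hi=6
7=7: mid=1
4<7: swap(0,1), lo=1 mid=2 ⇒ [4, 7, 7, 7, 4, 7, 7]
7=7: mid=3
7=7: mid=4
4<7: swap(1,4), lo=2 mid=5 ⇒ [4, 4, 7, 7, 7, 7, 7]
7=7: mid=6
7=7: mid=7
done. lo=2 hi=6; A=[4, 4, 7, 7, 7, 7, 7]

[4, 4, 7, 7, 7, 7, 7]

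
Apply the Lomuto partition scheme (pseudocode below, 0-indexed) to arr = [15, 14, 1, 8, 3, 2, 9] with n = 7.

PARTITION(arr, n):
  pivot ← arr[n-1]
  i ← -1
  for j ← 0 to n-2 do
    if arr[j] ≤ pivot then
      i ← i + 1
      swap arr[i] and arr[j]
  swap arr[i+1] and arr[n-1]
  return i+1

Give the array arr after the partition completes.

pivot=9, i=-1
j=0: 15>9, skip
j=1: 14>9, skip
j=2: 1≤9, i=0, swap(0,2) ⇒ [1, 14, 15, 8, 3, 2, 9]
j=3: 8≤9, i=1, swap(1,3) ⇒ [1, 8, 15, 14, 3, 2, 9]
j=4: 3≤9, i=2, swap(2,4) ⇒ [1, 8, 3, 14, 15, 2, 9]
j=5: 2≤9, i=3, swap(3,5) ⇒ [1, 8, 3, 2, 15, 14, 9]
swap(4,6) ⇒ [1, 8, 3, 2, 9, 14, 15]; return 4

[1, 8, 3, 2, 9, 14, 15]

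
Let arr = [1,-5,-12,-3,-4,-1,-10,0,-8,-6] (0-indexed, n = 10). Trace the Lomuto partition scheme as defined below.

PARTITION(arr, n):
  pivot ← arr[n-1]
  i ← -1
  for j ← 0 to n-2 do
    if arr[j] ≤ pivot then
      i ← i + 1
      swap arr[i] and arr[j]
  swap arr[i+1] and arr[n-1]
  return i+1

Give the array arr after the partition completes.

[-12,-10,-8,-6,-4,-1,-5,0,1,-3]

pivot = arr[9] = -6; i = -1
j=0: arr[0]=1 > -6 → no swap
j=1: arr[1]=-5 > -6 → no swap
j=2: arr[2]=-12 ≤ -6 → i=0, swap arr[0],arr[2] → [-12,-5,1,-3,-4,-1,-10,0,-8,-6]
j=3: arr[3]=-3 > -6 → no swap
j=4: arr[4]=-4 > -6 → no swap
j=5: arr[5]=-1 > -6 → no swap
j=6: arr[6]=-10 ≤ -6 → i=1, swap arr[1],arr[6] → [-12,-10,1,-3,-4,-1,-5,0,-8,-6]
j=7: arr[7]=0 > -6 → no swap
j=8: arr[8]=-8 ≤ -6 → i=2, swap arr[2],arr[8] → [-12,-10,-8,-3,-4,-1,-5,0,1,-6]
final swap arr[3],arr[9] → [-12,-10,-8,-6,-4,-1,-5,0,1,-3]; return 3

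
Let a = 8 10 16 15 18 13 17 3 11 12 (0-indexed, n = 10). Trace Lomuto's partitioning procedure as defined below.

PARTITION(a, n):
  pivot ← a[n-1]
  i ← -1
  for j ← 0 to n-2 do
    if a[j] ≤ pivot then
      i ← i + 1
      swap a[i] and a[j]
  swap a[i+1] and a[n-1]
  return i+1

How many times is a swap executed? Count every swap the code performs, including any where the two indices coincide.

5

pivot = a[9] = 12; i = -1
j=0: a[0]=8 ≤ 12 → i=0, swap a[0],a[0] (no change) → 8 10 16 15 18 13 17 3 11 12
j=1: a[1]=10 ≤ 12 → i=1, swap a[1],a[1] (no change) → 8 10 16 15 18 13 17 3 11 12
j=2: a[2]=16 > 12 → no swap
j=3: a[3]=15 > 12 → no swap
j=4: a[4]=18 > 12 → no swap
j=5: a[5]=13 > 12 → no swap
j=6: a[6]=17 > 12 → no swap
j=7: a[7]=3 ≤ 12 → i=2, swap a[2],a[7] → 8 10 3 15 18 13 17 16 11 12
j=8: a[8]=11 ≤ 12 → i=3, swap a[3],a[8] → 8 10 3 11 18 13 17 16 15 12
final swap a[4],a[9] → 8 10 3 11 12 13 17 16 15 18; return 4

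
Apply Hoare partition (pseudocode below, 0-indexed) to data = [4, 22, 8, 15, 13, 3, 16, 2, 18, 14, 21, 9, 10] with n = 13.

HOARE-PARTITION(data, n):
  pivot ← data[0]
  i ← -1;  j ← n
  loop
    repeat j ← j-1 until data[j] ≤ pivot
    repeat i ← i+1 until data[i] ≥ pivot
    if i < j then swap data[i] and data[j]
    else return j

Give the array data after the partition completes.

[2, 3, 8, 15, 13, 22, 16, 4, 18, 14, 21, 9, 10]

pivot = data[0] = 4; i = -1, j = 13
j→7 (data[7]=2≤4), i→0 (data[0]=4≥4); i<j, swap → [2, 22, 8, 15, 13, 3, 16, 4, 18, 14, 21, 9, 10]
j→5 (data[5]=3≤4), i→1 (data[1]=22≥4); i<j, swap → [2, 3, 8, 15, 13, 22, 16, 4, 18, 14, 21, 9, 10]
j→1, i→2; i≥j, return j=1. data = [2, 3, 8, 15, 13, 22, 16, 4, 18, 14, 21, 9, 10]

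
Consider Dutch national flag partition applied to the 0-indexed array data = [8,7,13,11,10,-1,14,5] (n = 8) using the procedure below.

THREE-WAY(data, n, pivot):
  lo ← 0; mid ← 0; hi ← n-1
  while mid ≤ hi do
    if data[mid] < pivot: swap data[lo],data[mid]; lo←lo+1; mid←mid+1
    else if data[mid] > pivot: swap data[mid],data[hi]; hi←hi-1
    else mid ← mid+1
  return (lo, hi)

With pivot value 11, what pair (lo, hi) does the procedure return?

lo=0 mid=0 hi=7
8<11: swap(0,0), lo=1 mid=1 ⇒ [8,7,13,11,10,-1,14,5]
7<11: swap(1,1), lo=2 mid=2 ⇒ [8,7,13,11,10,-1,14,5]
13>11: swap(2,7), hi=6 ⇒ [8,7,5,11,10,-1,14,13]
5<11: swap(2,2), lo=3 mid=3 ⇒ [8,7,5,11,10,-1,14,13]
11=11: mid=4
10<11: swap(3,4), lo=4 mid=5 ⇒ [8,7,5,10,11,-1,14,13]
-1<11: swap(4,5), lo=5 mid=6 ⇒ [8,7,5,10,-1,11,14,13]
14>11: swap(6,6), hi=5 ⇒ [8,7,5,10,-1,11,14,13]
done. lo=5 hi=5; data=[8,7,5,10,-1,11,14,13]

(5, 5)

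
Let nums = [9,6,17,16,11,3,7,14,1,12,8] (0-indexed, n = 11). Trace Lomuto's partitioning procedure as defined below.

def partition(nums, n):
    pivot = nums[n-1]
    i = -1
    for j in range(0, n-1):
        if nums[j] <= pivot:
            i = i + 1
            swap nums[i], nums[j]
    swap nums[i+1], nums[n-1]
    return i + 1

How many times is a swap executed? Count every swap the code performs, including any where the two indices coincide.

pivot = nums[10] = 8; i = -1
j=0: nums[0]=9 > 8 → no swap
j=1: nums[1]=6 ≤ 8 → i=0, swap nums[0],nums[1] → [6,9,17,16,11,3,7,14,1,12,8]
j=2: nums[2]=17 > 8 → no swap
j=3: nums[3]=16 > 8 → no swap
j=4: nums[4]=11 > 8 → no swap
j=5: nums[5]=3 ≤ 8 → i=1, swap nums[1],nums[5] → [6,3,17,16,11,9,7,14,1,12,8]
j=6: nums[6]=7 ≤ 8 → i=2, swap nums[2],nums[6] → [6,3,7,16,11,9,17,14,1,12,8]
j=7: nums[7]=14 > 8 → no swap
j=8: nums[8]=1 ≤ 8 → i=3, swap nums[3],nums[8] → [6,3,7,1,11,9,17,14,16,12,8]
j=9: nums[9]=12 > 8 → no swap
final swap nums[4],nums[10] → [6,3,7,1,8,9,17,14,16,12,11]; return 4

5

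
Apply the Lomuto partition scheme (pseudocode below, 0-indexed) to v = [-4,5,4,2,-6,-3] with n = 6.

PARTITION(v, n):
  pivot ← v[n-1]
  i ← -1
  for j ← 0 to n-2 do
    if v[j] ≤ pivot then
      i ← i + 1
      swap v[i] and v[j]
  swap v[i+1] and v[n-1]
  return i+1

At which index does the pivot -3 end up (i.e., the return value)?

2

pivot = v[5] = -3; i = -1
j=0: v[0]=-4 ≤ -3 → i=0, swap v[0],v[0] (no change) → [-4,5,4,2,-6,-3]
j=1: v[1]=5 > -3 → no swap
j=2: v[2]=4 > -3 → no swap
j=3: v[3]=2 > -3 → no swap
j=4: v[4]=-6 ≤ -3 → i=1, swap v[1],v[4] → [-4,-6,4,2,5,-3]
final swap v[2],v[5] → [-4,-6,-3,2,5,4]; return 2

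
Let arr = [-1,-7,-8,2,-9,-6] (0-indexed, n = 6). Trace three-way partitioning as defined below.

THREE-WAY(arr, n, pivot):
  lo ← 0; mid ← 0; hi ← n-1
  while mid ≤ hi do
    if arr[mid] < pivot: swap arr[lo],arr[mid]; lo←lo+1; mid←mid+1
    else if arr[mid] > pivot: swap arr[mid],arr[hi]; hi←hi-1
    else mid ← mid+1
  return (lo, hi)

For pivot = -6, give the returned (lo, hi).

lo=0 mid=0 hi=5
-1>-6: swap(0,5), hi=4 ⇒ [-6,-7,-8,2,-9,-1]
-6=-6: mid=1
-7<-6: swap(0,1), lo=1 mid=2 ⇒ [-7,-6,-8,2,-9,-1]
-8<-6: swap(1,2), lo=2 mid=3 ⇒ [-7,-8,-6,2,-9,-1]
2>-6: swap(3,4), hi=3 ⇒ [-7,-8,-6,-9,2,-1]
-9<-6: swap(2,3), lo=3 mid=4 ⇒ [-7,-8,-9,-6,2,-1]
done. lo=3 hi=3; arr=[-7,-8,-9,-6,2,-1]

(3, 3)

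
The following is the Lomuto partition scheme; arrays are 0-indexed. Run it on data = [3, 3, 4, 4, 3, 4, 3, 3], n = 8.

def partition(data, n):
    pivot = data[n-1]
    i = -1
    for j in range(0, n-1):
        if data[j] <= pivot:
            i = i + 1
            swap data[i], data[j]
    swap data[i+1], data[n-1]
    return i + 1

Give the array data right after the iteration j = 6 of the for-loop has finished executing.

[3, 3, 3, 3, 4, 4, 4, 3]

pivot=3, i=-1
j=0: 3≤3, i=0, swap(0,0) ⇒ [3, 3, 4, 4, 3, 4, 3, 3]
j=1: 3≤3, i=1, swap(1,1) ⇒ [3, 3, 4, 4, 3, 4, 3, 3]
j=2: 4>3, skip
j=3: 4>3, skip
j=4: 3≤3, i=2, swap(2,4) ⇒ [3, 3, 3, 4, 4, 4, 3, 3]
j=5: 4>3, skip
j=6: 3≤3, i=3, swap(3,6) ⇒ [3, 3, 3, 3, 4, 4, 4, 3]
(after j=6) data = [3, 3, 3, 3, 4, 4, 4, 3]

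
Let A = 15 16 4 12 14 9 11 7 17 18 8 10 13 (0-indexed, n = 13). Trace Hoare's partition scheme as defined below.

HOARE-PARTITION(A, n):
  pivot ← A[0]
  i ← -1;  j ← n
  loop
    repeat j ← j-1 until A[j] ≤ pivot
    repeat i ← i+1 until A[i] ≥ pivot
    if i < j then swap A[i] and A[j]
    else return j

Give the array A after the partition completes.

pivot = A[0] = 15; i = -1, j = 13
j→12 (A[12]=13≤15), i→0 (A[0]=15≥15); i<j, swap → 13 16 4 12 14 9 11 7 17 18 8 10 15
j→11 (A[11]=10≤15), i→1 (A[1]=16≥15); i<j, swap → 13 10 4 12 14 9 11 7 17 18 8 16 15
j→10 (A[10]=8≤15), i→8 (A[8]=17≥15); i<j, swap → 13 10 4 12 14 9 11 7 8 18 17 16 15
j→8, i→9; i≥j, return j=8. A = 13 10 4 12 14 9 11 7 8 18 17 16 15

13 10 4 12 14 9 11 7 8 18 17 16 15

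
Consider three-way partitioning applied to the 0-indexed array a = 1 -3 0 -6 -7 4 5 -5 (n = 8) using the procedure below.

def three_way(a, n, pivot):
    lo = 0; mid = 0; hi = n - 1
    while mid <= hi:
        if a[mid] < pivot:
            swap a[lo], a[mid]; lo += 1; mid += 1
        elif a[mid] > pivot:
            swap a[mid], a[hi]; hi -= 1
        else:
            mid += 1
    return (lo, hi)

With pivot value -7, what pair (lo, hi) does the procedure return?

(0, 0)

pivot = -7; lo=0, mid=0, hi=7
a[mid]=1>-7: swap a[0],a[7]; hi=6 → -5 -3 0 -6 -7 4 5 1
a[mid]=-5>-7: swap a[0],a[6]; hi=5 → 5 -3 0 -6 -7 4 -5 1
a[mid]=5>-7: swap a[0],a[5]; hi=4 → 4 -3 0 -6 -7 5 -5 1
a[mid]=4>-7: swap a[0],a[4]; hi=3 → -7 -3 0 -6 4 5 -5 1
a[mid]=-7=-7: mid=1
a[mid]=-3>-7: swap a[1],a[3]; hi=2 → -7 -6 0 -3 4 5 -5 1
a[mid]=-6>-7: swap a[1],a[2]; hi=1 → -7 0 -6 -3 4 5 -5 1
a[mid]=0>-7: swap a[1],a[1]; hi=0 → -7 0 -6 -3 4 5 -5 1
end: lo=0, hi=0; a = -7 0 -6 -3 4 5 -5 1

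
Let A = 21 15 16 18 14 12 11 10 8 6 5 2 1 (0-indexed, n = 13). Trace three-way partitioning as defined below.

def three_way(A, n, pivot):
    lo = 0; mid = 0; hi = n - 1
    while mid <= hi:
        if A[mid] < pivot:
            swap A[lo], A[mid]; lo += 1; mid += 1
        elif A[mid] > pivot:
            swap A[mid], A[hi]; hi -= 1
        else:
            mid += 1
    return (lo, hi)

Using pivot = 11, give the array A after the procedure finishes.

pivot = 11; lo=0, mid=0, hi=12
A[mid]=21>11: swap A[0],A[12]; hi=11 → 1 15 16 18 14 12 11 10 8 6 5 2 21
A[mid]=1<11: swap A[0],A[0]; lo=1,mid=1 → 1 15 16 18 14 12 11 10 8 6 5 2 21
A[mid]=15>11: swap A[1],A[11]; hi=10 → 1 2 16 18 14 12 11 10 8 6 5 15 21
A[mid]=2<11: swap A[1],A[1]; lo=2,mid=2 → 1 2 16 18 14 12 11 10 8 6 5 15 21
A[mid]=16>11: swap A[2],A[10]; hi=9 → 1 2 5 18 14 12 11 10 8 6 16 15 21
A[mid]=5<11: swap A[2],A[2]; lo=3,mid=3 → 1 2 5 18 14 12 11 10 8 6 16 15 21
A[mid]=18>11: swap A[3],A[9]; hi=8 → 1 2 5 6 14 12 11 10 8 18 16 15 21
A[mid]=6<11: swap A[3],A[3]; lo=4,mid=4 → 1 2 5 6 14 12 11 10 8 18 16 15 21
A[mid]=14>11: swap A[4],A[8]; hi=7 → 1 2 5 6 8 12 11 10 14 18 16 15 21
A[mid]=8<11: swap A[4],A[4]; lo=5,mid=5 → 1 2 5 6 8 12 11 10 14 18 16 15 21
A[mid]=12>11: swap A[5],A[7]; hi=6 → 1 2 5 6 8 10 11 12 14 18 16 15 21
A[mid]=10<11: swap A[5],A[5]; lo=6,mid=6 → 1 2 5 6 8 10 11 12 14 18 16 15 21
A[mid]=11=11: mid=7
end: lo=6, hi=6; A = 1 2 5 6 8 10 11 12 14 18 16 15 21

1 2 5 6 8 10 11 12 14 18 16 15 21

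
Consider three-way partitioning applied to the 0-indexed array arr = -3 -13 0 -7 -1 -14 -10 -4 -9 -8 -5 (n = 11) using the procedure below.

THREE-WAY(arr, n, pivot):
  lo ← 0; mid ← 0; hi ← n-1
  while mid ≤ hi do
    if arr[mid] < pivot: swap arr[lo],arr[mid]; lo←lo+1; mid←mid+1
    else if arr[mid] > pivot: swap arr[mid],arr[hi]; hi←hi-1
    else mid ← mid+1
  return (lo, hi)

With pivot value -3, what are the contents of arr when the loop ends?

-13 -5 -7 -8 -14 -10 -4 -9 -3 -1 0

lo=0 mid=0 hi=10
-3=-3: mid=1
-13<-3: swap(0,1), lo=1 mid=2 ⇒ -13 -3 0 -7 -1 -14 -10 -4 -9 -8 -5
0>-3: swap(2,10), hi=9 ⇒ -13 -3 -5 -7 -1 -14 -10 -4 -9 -8 0
-5<-3: swap(1,2), lo=2 mid=3 ⇒ -13 -5 -3 -7 -1 -14 -10 -4 -9 -8 0
-7<-3: swap(2,3), lo=3 mid=4 ⇒ -13 -5 -7 -3 -1 -14 -10 -4 -9 -8 0
-1>-3: swap(4,9), hi=8 ⇒ -13 -5 -7 -3 -8 -14 -10 -4 -9 -1 0
-8<-3: swap(3,4), lo=4 mid=5 ⇒ -13 -5 -7 -8 -3 -14 -10 -4 -9 -1 0
-14<-3: swap(4,5), lo=5 mid=6 ⇒ -13 -5 -7 -8 -14 -3 -10 -4 -9 -1 0
-10<-3: swap(5,6), lo=6 mid=7 ⇒ -13 -5 -7 -8 -14 -10 -3 -4 -9 -1 0
-4<-3: swap(6,7), lo=7 mid=8 ⇒ -13 -5 -7 -8 -14 -10 -4 -3 -9 -1 0
-9<-3: swap(7,8), lo=8 mid=9 ⇒ -13 -5 -7 -8 -14 -10 -4 -9 -3 -1 0
done. lo=8 hi=8; arr=-13 -5 -7 -8 -14 -10 -4 -9 -3 -1 0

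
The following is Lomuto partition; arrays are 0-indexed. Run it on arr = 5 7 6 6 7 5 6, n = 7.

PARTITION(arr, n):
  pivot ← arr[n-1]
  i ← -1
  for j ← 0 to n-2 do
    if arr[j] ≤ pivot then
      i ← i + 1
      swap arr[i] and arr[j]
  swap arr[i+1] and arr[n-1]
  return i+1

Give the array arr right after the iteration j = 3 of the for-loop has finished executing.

5 6 6 7 7 5 6

pivot = arr[6] = 6; i = -1
j=0: arr[0]=5 ≤ 6 → i=0, swap arr[0],arr[0] (no change) → 5 7 6 6 7 5 6
j=1: arr[1]=7 > 6 → no swap
j=2: arr[2]=6 ≤ 6 → i=1, swap arr[1],arr[2] → 5 6 7 6 7 5 6
j=3: arr[3]=6 ≤ 6 → i=2, swap arr[2],arr[3] → 5 6 6 7 7 5 6
(after j=3) arr = 5 6 6 7 7 5 6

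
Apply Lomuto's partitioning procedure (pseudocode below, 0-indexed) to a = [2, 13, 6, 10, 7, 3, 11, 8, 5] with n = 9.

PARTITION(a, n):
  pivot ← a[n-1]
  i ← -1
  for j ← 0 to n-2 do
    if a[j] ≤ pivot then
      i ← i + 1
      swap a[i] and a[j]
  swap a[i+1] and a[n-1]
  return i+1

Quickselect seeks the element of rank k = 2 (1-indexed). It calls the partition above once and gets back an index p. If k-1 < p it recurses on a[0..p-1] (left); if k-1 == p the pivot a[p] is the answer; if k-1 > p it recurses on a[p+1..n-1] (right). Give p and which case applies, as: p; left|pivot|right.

2; left

pivot = a[8] = 5; i = -1
j=0: a[0]=2 ≤ 5 → i=0, swap a[0],a[0] (no change) → [2, 13, 6, 10, 7, 3, 11, 8, 5]
j=1: a[1]=13 > 5 → no swap
j=2: a[2]=6 > 5 → no swap
j=3: a[3]=10 > 5 → no swap
j=4: a[4]=7 > 5 → no swap
j=5: a[5]=3 ≤ 5 → i=1, swap a[1],a[5] → [2, 3, 6, 10, 7, 13, 11, 8, 5]
j=6: a[6]=11 > 5 → no swap
j=7: a[7]=8 > 5 → no swap
final swap a[2],a[8] → [2, 3, 5, 10, 7, 13, 11, 8, 6]; return 2
p = 2; k-1 = 1 < 2 ⇒ left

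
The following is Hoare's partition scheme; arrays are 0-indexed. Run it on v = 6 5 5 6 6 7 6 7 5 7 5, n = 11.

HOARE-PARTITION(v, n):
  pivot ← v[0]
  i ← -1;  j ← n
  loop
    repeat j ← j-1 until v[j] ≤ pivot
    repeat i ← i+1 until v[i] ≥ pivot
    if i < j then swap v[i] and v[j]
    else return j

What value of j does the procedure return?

4

pivot=6
j stops at 10 (5), i stops at 0 (6); swap ⇒ 5 5 5 6 6 7 6 7 5 7 6
j stops at 8 (5), i stops at 3 (6); swap ⇒ 5 5 5 5 6 7 6 7 6 7 6
j stops at 6 (6), i stops at 4 (6); swap ⇒ 5 5 5 5 6 7 6 7 6 7 6
j stops at 4, i stops at 5; i≥j ⇒ return 4. v=5 5 5 5 6 7 6 7 6 7 6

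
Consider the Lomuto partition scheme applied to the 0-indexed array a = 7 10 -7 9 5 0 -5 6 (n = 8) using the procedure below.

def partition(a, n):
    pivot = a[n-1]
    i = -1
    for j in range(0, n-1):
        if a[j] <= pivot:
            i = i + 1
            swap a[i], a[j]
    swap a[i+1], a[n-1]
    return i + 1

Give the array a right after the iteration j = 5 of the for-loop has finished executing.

pivot=6, i=-1
j=0: 7>6, skip
j=1: 10>6, skip
j=2: -7≤6, i=0, swap(0,2) ⇒ -7 10 7 9 5 0 -5 6
j=3: 9>6, skip
j=4: 5≤6, i=1, swap(1,4) ⇒ -7 5 7 9 10 0 -5 6
j=5: 0≤6, i=2, swap(2,5) ⇒ -7 5 0 9 10 7 -5 6
(after j=5) a = -7 5 0 9 10 7 -5 6

-7 5 0 9 10 7 -5 6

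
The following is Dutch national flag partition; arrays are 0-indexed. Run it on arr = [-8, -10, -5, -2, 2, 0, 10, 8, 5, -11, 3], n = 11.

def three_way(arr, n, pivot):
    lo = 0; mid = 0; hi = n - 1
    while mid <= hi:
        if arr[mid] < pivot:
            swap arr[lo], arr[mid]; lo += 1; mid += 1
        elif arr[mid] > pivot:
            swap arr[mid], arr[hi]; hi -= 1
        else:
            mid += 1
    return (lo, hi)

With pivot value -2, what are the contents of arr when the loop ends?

lo=0 mid=0 hi=10
-8<-2: swap(0,0), lo=1 mid=1 ⇒ [-8, -10, -5, -2, 2, 0, 10, 8, 5, -11, 3]
-10<-2: swap(1,1), lo=2 mid=2 ⇒ [-8, -10, -5, -2, 2, 0, 10, 8, 5, -11, 3]
-5<-2: swap(2,2), lo=3 mid=3 ⇒ [-8, -10, -5, -2, 2, 0, 10, 8, 5, -11, 3]
-2=-2: mid=4
2>-2: swap(4,10), hi=9 ⇒ [-8, -10, -5, -2, 3, 0, 10, 8, 5, -11, 2]
3>-2: swap(4,9), hi=8 ⇒ [-8, -10, -5, -2, -11, 0, 10, 8, 5, 3, 2]
-11<-2: swap(3,4), lo=4 mid=5 ⇒ [-8, -10, -5, -11, -2, 0, 10, 8, 5, 3, 2]
0>-2: swap(5,8), hi=7 ⇒ [-8, -10, -5, -11, -2, 5, 10, 8, 0, 3, 2]
5>-2: swap(5,7), hi=6 ⇒ [-8, -10, -5, -11, -2, 8, 10, 5, 0, 3, 2]
8>-2: swap(5,6), hi=5 ⇒ [-8, -10, -5, -11, -2, 10, 8, 5, 0, 3, 2]
10>-2: swap(5,5), hi=4 ⇒ [-8, -10, -5, -11, -2, 10, 8, 5, 0, 3, 2]
done. lo=4 hi=4; arr=[-8, -10, -5, -11, -2, 10, 8, 5, 0, 3, 2]

[-8, -10, -5, -11, -2, 10, 8, 5, 0, 3, 2]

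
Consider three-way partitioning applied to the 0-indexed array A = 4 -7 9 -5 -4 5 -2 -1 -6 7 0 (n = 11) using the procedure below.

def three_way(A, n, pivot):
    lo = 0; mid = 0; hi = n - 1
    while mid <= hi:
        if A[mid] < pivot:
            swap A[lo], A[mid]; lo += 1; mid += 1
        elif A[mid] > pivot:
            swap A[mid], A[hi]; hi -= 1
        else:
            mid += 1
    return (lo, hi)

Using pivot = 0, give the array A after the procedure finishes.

pivot = 0; lo=0, mid=0, hi=10
A[mid]=4>0: swap A[0],A[10]; hi=9 → 0 -7 9 -5 -4 5 -2 -1 -6 7 4
A[mid]=0=0: mid=1
A[mid]=-7<0: swap A[0],A[1]; lo=1,mid=2 → -7 0 9 -5 -4 5 -2 -1 -6 7 4
A[mid]=9>0: swap A[2],A[9]; hi=8 → -7 0 7 -5 -4 5 -2 -1 -6 9 4
A[mid]=7>0: swap A[2],A[8]; hi=7 → -7 0 -6 -5 -4 5 -2 -1 7 9 4
A[mid]=-6<0: swap A[1],A[2]; lo=2,mid=3 → -7 -6 0 -5 -4 5 -2 -1 7 9 4
A[mid]=-5<0: swap A[2],A[3]; lo=3,mid=4 → -7 -6 -5 0 -4 5 -2 -1 7 9 4
A[mid]=-4<0: swap A[3],A[4]; lo=4,mid=5 → -7 -6 -5 -4 0 5 -2 -1 7 9 4
A[mid]=5>0: swap A[5],A[7]; hi=6 → -7 -6 -5 -4 0 -1 -2 5 7 9 4
A[mid]=-1<0: swap A[4],A[5]; lo=5,mid=6 → -7 -6 -5 -4 -1 0 -2 5 7 9 4
A[mid]=-2<0: swap A[5],A[6]; lo=6,mid=7 → -7 -6 -5 -4 -1 -2 0 5 7 9 4
end: lo=6, hi=6; A = -7 -6 -5 -4 -1 -2 0 5 7 9 4

-7 -6 -5 -4 -1 -2 0 5 7 9 4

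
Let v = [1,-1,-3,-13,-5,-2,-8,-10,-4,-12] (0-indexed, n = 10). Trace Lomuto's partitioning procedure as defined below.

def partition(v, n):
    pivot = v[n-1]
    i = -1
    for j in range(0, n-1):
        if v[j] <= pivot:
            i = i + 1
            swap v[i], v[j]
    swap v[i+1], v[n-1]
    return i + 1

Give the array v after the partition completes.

pivot = v[9] = -12; i = -1
j=0: v[0]=1 > -12 → no swap
j=1: v[1]=-1 > -12 → no swap
j=2: v[2]=-3 > -12 → no swap
j=3: v[3]=-13 ≤ -12 → i=0, swap v[0],v[3] → [-13,-1,-3,1,-5,-2,-8,-10,-4,-12]
j=4: v[4]=-5 > -12 → no swap
j=5: v[5]=-2 > -12 → no swap
j=6: v[6]=-8 > -12 → no swap
j=7: v[7]=-10 > -12 → no swap
j=8: v[8]=-4 > -12 → no swap
final swap v[1],v[9] → [-13,-12,-3,1,-5,-2,-8,-10,-4,-1]; return 1

[-13,-12,-3,1,-5,-2,-8,-10,-4,-1]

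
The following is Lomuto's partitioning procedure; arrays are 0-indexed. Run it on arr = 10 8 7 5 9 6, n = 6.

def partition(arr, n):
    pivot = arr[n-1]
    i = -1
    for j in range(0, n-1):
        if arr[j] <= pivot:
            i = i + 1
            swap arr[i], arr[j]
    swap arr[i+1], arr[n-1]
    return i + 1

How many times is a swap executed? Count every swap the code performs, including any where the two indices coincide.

2

pivot = arr[5] = 6; i = -1
j=0: arr[0]=10 > 6 → no swap
j=1: arr[1]=8 > 6 → no swap
j=2: arr[2]=7 > 6 → no swap
j=3: arr[3]=5 ≤ 6 → i=0, swap arr[0],arr[3] → 5 8 7 10 9 6
j=4: arr[4]=9 > 6 → no swap
final swap arr[1],arr[5] → 5 6 7 10 9 8; return 1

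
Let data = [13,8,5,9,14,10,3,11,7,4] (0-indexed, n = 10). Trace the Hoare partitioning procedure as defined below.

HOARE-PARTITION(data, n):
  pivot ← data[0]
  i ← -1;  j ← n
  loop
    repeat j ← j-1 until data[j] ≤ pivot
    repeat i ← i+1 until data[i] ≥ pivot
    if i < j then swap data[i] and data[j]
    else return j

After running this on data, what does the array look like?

pivot = data[0] = 13; i = -1, j = 10
j→9 (data[9]=4≤13), i→0 (data[0]=13≥13); i<j, swap → [4,8,5,9,14,10,3,11,7,13]
j→8 (data[8]=7≤13), i→4 (data[4]=14≥13); i<j, swap → [4,8,5,9,7,10,3,11,14,13]
j→7, i→8; i≥j, return j=7. data = [4,8,5,9,7,10,3,11,14,13]

[4,8,5,9,7,10,3,11,14,13]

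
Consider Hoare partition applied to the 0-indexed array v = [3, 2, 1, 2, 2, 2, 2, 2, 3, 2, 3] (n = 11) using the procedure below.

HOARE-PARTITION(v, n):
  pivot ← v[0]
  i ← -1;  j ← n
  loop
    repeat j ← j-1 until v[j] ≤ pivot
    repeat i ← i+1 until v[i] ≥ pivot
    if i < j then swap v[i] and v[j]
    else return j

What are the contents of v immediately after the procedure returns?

pivot=3
j stops at 10 (3), i stops at 0 (3); swap ⇒ [3, 2, 1, 2, 2, 2, 2, 2, 3, 2, 3]
j stops at 9 (2), i stops at 8 (3); swap ⇒ [3, 2, 1, 2, 2, 2, 2, 2, 2, 3, 3]
j stops at 8, i stops at 9; i≥j ⇒ return 8. v=[3, 2, 1, 2, 2, 2, 2, 2, 2, 3, 3]

[3, 2, 1, 2, 2, 2, 2, 2, 2, 3, 3]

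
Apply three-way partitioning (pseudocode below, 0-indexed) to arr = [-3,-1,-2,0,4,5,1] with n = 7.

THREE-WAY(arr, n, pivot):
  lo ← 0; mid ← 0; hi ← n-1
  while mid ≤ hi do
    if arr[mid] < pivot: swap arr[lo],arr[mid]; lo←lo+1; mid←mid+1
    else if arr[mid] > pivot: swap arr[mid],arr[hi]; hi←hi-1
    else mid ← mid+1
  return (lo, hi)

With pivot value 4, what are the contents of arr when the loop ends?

lo=0 mid=0 hi=6
-3<4: swap(0,0), lo=1 mid=1 ⇒ [-3,-1,-2,0,4,5,1]
-1<4: swap(1,1), lo=2 mid=2 ⇒ [-3,-1,-2,0,4,5,1]
-2<4: swap(2,2), lo=3 mid=3 ⇒ [-3,-1,-2,0,4,5,1]
0<4: swap(3,3), lo=4 mid=4 ⇒ [-3,-1,-2,0,4,5,1]
4=4: mid=5
5>4: swap(5,6), hi=5 ⇒ [-3,-1,-2,0,4,1,5]
1<4: swap(4,5), lo=5 mid=6 ⇒ [-3,-1,-2,0,1,4,5]
done. lo=5 hi=5; arr=[-3,-1,-2,0,1,4,5]

[-3,-1,-2,0,1,4,5]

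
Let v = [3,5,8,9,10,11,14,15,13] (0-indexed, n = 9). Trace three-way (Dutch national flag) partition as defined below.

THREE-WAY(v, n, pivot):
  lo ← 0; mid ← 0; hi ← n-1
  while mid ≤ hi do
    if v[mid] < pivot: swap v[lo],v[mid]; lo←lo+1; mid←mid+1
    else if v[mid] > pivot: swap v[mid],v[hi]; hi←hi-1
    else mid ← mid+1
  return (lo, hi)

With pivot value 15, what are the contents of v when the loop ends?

[3,5,8,9,10,11,14,13,15]

lo=0 mid=0 hi=8
3<15: swap(0,0), lo=1 mid=1 ⇒ [3,5,8,9,10,11,14,15,13]
5<15: swap(1,1), lo=2 mid=2 ⇒ [3,5,8,9,10,11,14,15,13]
8<15: swap(2,2), lo=3 mid=3 ⇒ [3,5,8,9,10,11,14,15,13]
9<15: swap(3,3), lo=4 mid=4 ⇒ [3,5,8,9,10,11,14,15,13]
10<15: swap(4,4), lo=5 mid=5 ⇒ [3,5,8,9,10,11,14,15,13]
11<15: swap(5,5), lo=6 mid=6 ⇒ [3,5,8,9,10,11,14,15,13]
14<15: swap(6,6), lo=7 mid=7 ⇒ [3,5,8,9,10,11,14,15,13]
15=15: mid=8
13<15: swap(7,8), lo=8 mid=9 ⇒ [3,5,8,9,10,11,14,13,15]
done. lo=8 hi=8; v=[3,5,8,9,10,11,14,13,15]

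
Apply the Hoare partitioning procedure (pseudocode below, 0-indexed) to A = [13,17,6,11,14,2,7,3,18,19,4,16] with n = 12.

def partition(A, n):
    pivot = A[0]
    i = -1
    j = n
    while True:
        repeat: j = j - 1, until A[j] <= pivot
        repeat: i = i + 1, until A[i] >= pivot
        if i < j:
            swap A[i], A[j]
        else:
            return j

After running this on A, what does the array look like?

pivot=13
j stops at 10 (4), i stops at 0 (13); swap ⇒ [4,17,6,11,14,2,7,3,18,19,13,16]
j stops at 7 (3), i stops at 1 (17); swap ⇒ [4,3,6,11,14,2,7,17,18,19,13,16]
j stops at 6 (7), i stops at 4 (14); swap ⇒ [4,3,6,11,7,2,14,17,18,19,13,16]
j stops at 5, i stops at 6; i≥j ⇒ return 5. A=[4,3,6,11,7,2,14,17,18,19,13,16]

[4,3,6,11,7,2,14,17,18,19,13,16]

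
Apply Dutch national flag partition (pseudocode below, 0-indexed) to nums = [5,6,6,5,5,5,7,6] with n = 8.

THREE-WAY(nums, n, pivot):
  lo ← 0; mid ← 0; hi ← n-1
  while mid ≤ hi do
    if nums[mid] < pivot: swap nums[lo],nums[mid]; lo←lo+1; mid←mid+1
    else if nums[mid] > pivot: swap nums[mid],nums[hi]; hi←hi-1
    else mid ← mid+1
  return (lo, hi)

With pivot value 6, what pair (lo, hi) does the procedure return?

lo=0 mid=0 hi=7
5<6: swap(0,0), lo=1 mid=1 ⇒ [5,6,6,5,5,5,7,6]
6=6: mid=2
6=6: mid=3
5<6: swap(1,3), lo=2 mid=4 ⇒ [5,5,6,6,5,5,7,6]
5<6: swap(2,4), lo=3 mid=5 ⇒ [5,5,5,6,6,5,7,6]
5<6: swap(3,5), lo=4 mid=6 ⇒ [5,5,5,5,6,6,7,6]
7>6: swap(6,7), hi=6 ⇒ [5,5,5,5,6,6,6,7]
6=6: mid=7
done. lo=4 hi=6; nums=[5,5,5,5,6,6,6,7]

(4, 6)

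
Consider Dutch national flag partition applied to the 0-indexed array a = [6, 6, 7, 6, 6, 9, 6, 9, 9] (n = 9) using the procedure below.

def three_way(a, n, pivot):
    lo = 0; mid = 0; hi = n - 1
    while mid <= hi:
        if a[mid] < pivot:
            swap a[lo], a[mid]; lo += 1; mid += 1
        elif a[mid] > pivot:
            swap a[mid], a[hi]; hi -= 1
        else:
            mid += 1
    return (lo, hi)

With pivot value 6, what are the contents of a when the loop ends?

[6, 6, 6, 6, 6, 9, 9, 9, 7]

pivot = 6; lo=0, mid=0, hi=8
a[mid]=6=6: mid=1
a[mid]=6=6: mid=2
a[mid]=7>6: swap a[2],a[8]; hi=7 → [6, 6, 9, 6, 6, 9, 6, 9, 7]
a[mid]=9>6: swap a[2],a[7]; hi=6 → [6, 6, 9, 6, 6, 9, 6, 9, 7]
a[mid]=9>6: swap a[2],a[6]; hi=5 → [6, 6, 6, 6, 6, 9, 9, 9, 7]
a[mid]=6=6: mid=3
a[mid]=6=6: mid=4
a[mid]=6=6: mid=5
a[mid]=9>6: swap a[5],a[5]; hi=4 → [6, 6, 6, 6, 6, 9, 9, 9, 7]
end: lo=0, hi=4; a = [6, 6, 6, 6, 6, 9, 9, 9, 7]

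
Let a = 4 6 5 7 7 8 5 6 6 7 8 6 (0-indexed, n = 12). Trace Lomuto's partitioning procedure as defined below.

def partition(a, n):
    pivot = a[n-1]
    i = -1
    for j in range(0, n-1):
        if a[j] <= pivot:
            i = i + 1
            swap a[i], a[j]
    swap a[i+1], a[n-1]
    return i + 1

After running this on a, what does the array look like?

pivot=6, i=-1
j=0: 4≤6, i=0, swap(0,0) ⇒ 4 6 5 7 7 8 5 6 6 7 8 6
j=1: 6≤6, i=1, swap(1,1) ⇒ 4 6 5 7 7 8 5 6 6 7 8 6
j=2: 5≤6, i=2, swap(2,2) ⇒ 4 6 5 7 7 8 5 6 6 7 8 6
j=3: 7>6, skip
j=4: 7>6, skip
j=5: 8>6, skip
j=6: 5≤6, i=3, swap(3,6) ⇒ 4 6 5 5 7 8 7 6 6 7 8 6
j=7: 6≤6, i=4, swap(4,7) ⇒ 4 6 5 5 6 8 7 7 6 7 8 6
j=8: 6≤6, i=5, swap(5,8) ⇒ 4 6 5 5 6 6 7 7 8 7 8 6
j=9: 7>6, skip
j=10: 8>6, skip
swap(6,11) ⇒ 4 6 5 5 6 6 6 7 8 7 8 7; return 6

4 6 5 5 6 6 6 7 8 7 8 7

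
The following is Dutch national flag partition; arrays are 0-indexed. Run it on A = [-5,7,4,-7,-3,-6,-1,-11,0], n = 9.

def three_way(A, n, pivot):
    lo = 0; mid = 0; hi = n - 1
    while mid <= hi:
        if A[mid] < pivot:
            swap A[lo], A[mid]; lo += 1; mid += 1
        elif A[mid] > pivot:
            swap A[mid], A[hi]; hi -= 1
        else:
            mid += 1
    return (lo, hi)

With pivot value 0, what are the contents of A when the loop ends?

[-5,-11,-7,-3,-6,-1,0,4,7]

lo=0 mid=0 hi=8
-5<0: swap(0,0), lo=1 mid=1 ⇒ [-5,7,4,-7,-3,-6,-1,-11,0]
7>0: swap(1,8), hi=7 ⇒ [-5,0,4,-7,-3,-6,-1,-11,7]
0=0: mid=2
4>0: swap(2,7), hi=6 ⇒ [-5,0,-11,-7,-3,-6,-1,4,7]
-11<0: swap(1,2), lo=2 mid=3 ⇒ [-5,-11,0,-7,-3,-6,-1,4,7]
-7<0: swap(2,3), lo=3 mid=4 ⇒ [-5,-11,-7,0,-3,-6,-1,4,7]
-3<0: swap(3,4), lo=4 mid=5 ⇒ [-5,-11,-7,-3,0,-6,-1,4,7]
-6<0: swap(4,5), lo=5 mid=6 ⇒ [-5,-11,-7,-3,-6,0,-1,4,7]
-1<0: swap(5,6), lo=6 mid=7 ⇒ [-5,-11,-7,-3,-6,-1,0,4,7]
done. lo=6 hi=6; A=[-5,-11,-7,-3,-6,-1,0,4,7]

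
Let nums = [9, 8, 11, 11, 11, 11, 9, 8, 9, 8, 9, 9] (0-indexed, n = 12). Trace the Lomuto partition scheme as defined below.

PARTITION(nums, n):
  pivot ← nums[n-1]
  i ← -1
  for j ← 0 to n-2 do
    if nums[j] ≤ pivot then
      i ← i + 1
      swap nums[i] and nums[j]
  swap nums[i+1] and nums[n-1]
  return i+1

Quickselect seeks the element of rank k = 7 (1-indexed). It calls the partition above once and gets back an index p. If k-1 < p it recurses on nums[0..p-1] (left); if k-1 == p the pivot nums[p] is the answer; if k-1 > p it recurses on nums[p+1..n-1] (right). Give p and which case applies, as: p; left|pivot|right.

pivot = nums[11] = 9; i = -1
j=0: nums[0]=9 ≤ 9 → i=0, swap nums[0],nums[0] (no change) → [9, 8, 11, 11, 11, 11, 9, 8, 9, 8, 9, 9]
j=1: nums[1]=8 ≤ 9 → i=1, swap nums[1],nums[1] (no change) → [9, 8, 11, 11, 11, 11, 9, 8, 9, 8, 9, 9]
j=2: nums[2]=11 > 9 → no swap
j=3: nums[3]=11 > 9 → no swap
j=4: nums[4]=11 > 9 → no swap
j=5: nums[5]=11 > 9 → no swap
j=6: nums[6]=9 ≤ 9 → i=2, swap nums[2],nums[6] → [9, 8, 9, 11, 11, 11, 11, 8, 9, 8, 9, 9]
j=7: nums[7]=8 ≤ 9 → i=3, swap nums[3],nums[7] → [9, 8, 9, 8, 11, 11, 11, 11, 9, 8, 9, 9]
j=8: nums[8]=9 ≤ 9 → i=4, swap nums[4],nums[8] → [9, 8, 9, 8, 9, 11, 11, 11, 11, 8, 9, 9]
j=9: nums[9]=8 ≤ 9 → i=5, swap nums[5],nums[9] → [9, 8, 9, 8, 9, 8, 11, 11, 11, 11, 9, 9]
j=10: nums[10]=9 ≤ 9 → i=6, swap nums[6],nums[10] → [9, 8, 9, 8, 9, 8, 9, 11, 11, 11, 11, 9]
final swap nums[7],nums[11] → [9, 8, 9, 8, 9, 8, 9, 9, 11, 11, 11, 11]; return 7
p = 7; k-1 = 6 < 7 ⇒ left

7; left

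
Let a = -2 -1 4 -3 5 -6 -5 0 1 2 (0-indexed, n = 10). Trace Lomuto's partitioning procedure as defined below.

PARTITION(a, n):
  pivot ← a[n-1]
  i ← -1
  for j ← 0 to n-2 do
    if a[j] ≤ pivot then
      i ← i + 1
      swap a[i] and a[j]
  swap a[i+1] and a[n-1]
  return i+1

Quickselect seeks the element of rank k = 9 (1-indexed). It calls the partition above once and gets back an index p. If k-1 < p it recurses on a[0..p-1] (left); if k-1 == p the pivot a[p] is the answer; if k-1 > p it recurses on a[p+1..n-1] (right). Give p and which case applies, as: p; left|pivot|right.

pivot=2, i=-1
j=0: -2≤2, i=0, swap(0,0) ⇒ -2 -1 4 -3 5 -6 -5 0 1 2
j=1: -1≤2, i=1, swap(1,1) ⇒ -2 -1 4 -3 5 -6 -5 0 1 2
j=2: 4>2, skip
j=3: -3≤2, i=2, swap(2,3) ⇒ -2 -1 -3 4 5 -6 -5 0 1 2
j=4: 5>2, skip
j=5: -6≤2, i=3, swap(3,5) ⇒ -2 -1 -3 -6 5 4 -5 0 1 2
j=6: -5≤2, i=4, swap(4,6) ⇒ -2 -1 -3 -6 -5 4 5 0 1 2
j=7: 0≤2, i=5, swap(5,7) ⇒ -2 -1 -3 -6 -5 0 5 4 1 2
j=8: 1≤2, i=6, swap(6,8) ⇒ -2 -1 -3 -6 -5 0 1 4 5 2
swap(7,9) ⇒ -2 -1 -3 -6 -5 0 1 2 5 4; return 7
p = 7; k-1 = 8 > 7 ⇒ right

7; right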